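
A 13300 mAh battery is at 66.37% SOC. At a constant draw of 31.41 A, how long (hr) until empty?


Convert: C_total = 13300 mAh = 13.3 Ah
Step 1: remaining = SOC/100 * C_total = 66.37/100 * 13.3 = 8.8272 Ah
Step 2: t = remaining / I = 8.8272 / 31.41 = 0.2810 hr

0.2810 hr


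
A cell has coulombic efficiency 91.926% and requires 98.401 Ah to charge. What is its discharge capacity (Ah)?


Q_dis = eta/100 * Q_chg = 91.926/100 * 98.401 = 90.46 Ah

90.46 Ah


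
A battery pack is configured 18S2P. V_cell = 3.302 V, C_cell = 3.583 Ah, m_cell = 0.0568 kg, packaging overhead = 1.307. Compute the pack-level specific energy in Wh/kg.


Step 1: V_pack = 18 * 3.302 = 59.436 V
Step 2: C_pack = 2 * 3.583 = 7.166 Ah
Step 3: E_pack = V_pack * C_pack = 59.436 * 7.166 = 425.92 Wh
Step 4: m_pack = 18 * 2 * 0.0568 * 1.307 = 2.6726 kg
Step 5: ED = E_pack / m_pack = 425.92 / 2.6726 = 159.4 Wh/kg

159.4 Wh/kg


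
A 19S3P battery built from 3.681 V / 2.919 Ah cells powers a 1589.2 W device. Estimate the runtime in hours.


Step 1: E_pack = Ns * V_cell * Np * C_cell = 19 * 3.681 * 3 * 2.919 = 612.46 Wh
Step 2: t = E_pack / P = 612.46 / 1589.2 = 0.3854 hr

0.3854 hr


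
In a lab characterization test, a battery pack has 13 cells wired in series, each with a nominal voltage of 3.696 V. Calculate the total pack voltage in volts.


With 13 cells in series at 3.696 V each, V_pack = 48.048 V

48.048 V


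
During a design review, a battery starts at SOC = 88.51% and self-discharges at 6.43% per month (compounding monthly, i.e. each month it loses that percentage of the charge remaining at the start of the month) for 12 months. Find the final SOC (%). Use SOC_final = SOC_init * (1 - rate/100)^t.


decay = (1 - 6.43/100)^12 = 0.45044
SOC_final = 88.51 * 0.45044 = 39.87%

39.87%


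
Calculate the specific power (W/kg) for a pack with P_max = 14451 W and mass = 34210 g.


Convert: m = 34210 g = 34.21 kg
Specific power = 14451 W / 34.21 kg = 422.4 W/kg

422.4 W/kg


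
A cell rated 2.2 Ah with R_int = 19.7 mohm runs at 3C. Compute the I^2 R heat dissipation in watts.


Convert: R = 19.7 mohm = 0.0197 ohm
Step 1: I = C_rate * capacity = 3 * 2.2 = 6.6 A
Step 2: Q = I^2 * R = 6.6^2 * 0.0197 = 43.56 * 0.0197 = 0.8581 W

0.8581 W


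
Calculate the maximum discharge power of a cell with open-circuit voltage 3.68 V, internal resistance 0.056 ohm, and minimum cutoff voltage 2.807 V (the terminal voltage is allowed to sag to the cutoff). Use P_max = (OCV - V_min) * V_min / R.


dV = OCV - V_min = 0.873 V (so I_max = dV / R)
P_max = dV * V_min / R = 0.873 * 2.807 / 0.056 = 43.76 W

43.76 W


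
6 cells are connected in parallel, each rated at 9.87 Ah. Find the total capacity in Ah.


Parallel capacities add: 6 * 9.87 Ah = 59.22 Ah

59.22 Ah


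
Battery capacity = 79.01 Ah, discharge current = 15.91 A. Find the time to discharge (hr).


Runtime = 79.01 Ah / 15.91 A = 4.966 hr

4.966 hr


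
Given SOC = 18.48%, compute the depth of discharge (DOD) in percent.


DOD = 100 - SOC = 100 - 18.48 = 81.52%

81.52%


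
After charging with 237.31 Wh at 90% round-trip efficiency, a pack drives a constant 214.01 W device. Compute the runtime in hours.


Step 1: E_discharge = eta/100 * E_charge = 90/100 * 237.31 = 213.58 Wh
Step 2: t = E_discharge / P = 213.58 / 214.01 = 0.9980 hr

0.9980 hr


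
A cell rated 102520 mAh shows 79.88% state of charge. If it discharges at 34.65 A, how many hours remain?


Convert: C_total = 102520 mAh = 102.52 Ah
Step 1: remaining = SOC/100 * C_total = 79.88/100 * 102.52 = 81.893 Ah
Step 2: t = remaining / I = 81.893 / 34.65 = 2.363 hr

2.363 hr


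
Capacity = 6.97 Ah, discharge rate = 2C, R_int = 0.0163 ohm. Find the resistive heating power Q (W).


Step 1: I = C_rate * capacity = 2 * 6.97 = 13.94 A
Step 2: Q = I^2 * R = 13.94^2 * 0.0163 = 194.32 * 0.0163 = 3.167 W

3.167 W


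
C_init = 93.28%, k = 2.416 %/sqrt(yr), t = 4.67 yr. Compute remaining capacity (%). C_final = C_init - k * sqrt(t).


Step 1: sqrt(4.67 yr) = 2.161
Step 2: drop = 2.416 * 2.161 = 5.221
Step 3: C_final = 93.28 - 5.221 = 88.06%

88.06%


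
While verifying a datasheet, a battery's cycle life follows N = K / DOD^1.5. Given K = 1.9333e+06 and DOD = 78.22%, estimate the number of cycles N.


Step 1: DOD^1.5 = 78.22^1.5 = 691.79
Step 2: N = 1.9333e+06 / 691.79 = 2795 cycles

2795 cycles


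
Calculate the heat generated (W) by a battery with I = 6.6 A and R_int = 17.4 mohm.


Convert: R = 17.4 mohm = 0.0174 ohm
Q = I^2 * R = 6.6^2 * 0.0174 = 0.7579 W

0.7579 W


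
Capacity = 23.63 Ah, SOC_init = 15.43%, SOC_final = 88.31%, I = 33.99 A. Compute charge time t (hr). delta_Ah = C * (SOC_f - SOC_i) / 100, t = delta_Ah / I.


delta_Ah = 23.63 * (88.31 - 15.43) / 100 = 17.222 Ah
t = delta_Ah / I = 17.222 / 33.99 = 0.5067 hr

0.5067 hr


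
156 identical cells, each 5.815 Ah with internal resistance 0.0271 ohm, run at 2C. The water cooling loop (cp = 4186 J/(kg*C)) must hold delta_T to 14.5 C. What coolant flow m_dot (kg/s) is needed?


Step 1: I = 2 * 5.815 = 11.63 A
Step 2: Q_cell = I^2 * R = 11.63^2 * 0.0271 = 3.6655 W
Step 3: Q_total = 156 * 3.6655 = 571.82 W
Step 4: m_dot = Q_total / (cp * dT) = 571.82 / (4186 * 14.5) = 0.009421 kg/s

0.009421 kg/s


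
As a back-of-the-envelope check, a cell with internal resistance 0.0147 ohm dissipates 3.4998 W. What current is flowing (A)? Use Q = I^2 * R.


I = sqrt(Q / R) = sqrt(3.4998 / 0.0147) = sqrt(238.08) = 15.43 A

15.43 A


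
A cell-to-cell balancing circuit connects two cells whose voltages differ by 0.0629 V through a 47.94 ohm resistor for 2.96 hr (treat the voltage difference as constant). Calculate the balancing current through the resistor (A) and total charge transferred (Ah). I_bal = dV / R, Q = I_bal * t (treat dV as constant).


I_bal = dV / R = 0.0629 / 47.94 = 0.0013121 A
Q = I_bal * t = 0.0013121 * 2.96 = 0.003884 Ah

I=0.0013121 A, Q=0.003884 Ah


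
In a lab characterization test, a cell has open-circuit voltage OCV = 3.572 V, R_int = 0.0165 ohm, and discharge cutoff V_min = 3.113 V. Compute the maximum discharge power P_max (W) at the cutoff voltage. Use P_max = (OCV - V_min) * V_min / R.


P_max = (OCV - V_min) * V_min / R = (3.572 - 3.113) * 3.113 / 0.0165 = 0.459 * 3.113 / 0.0165 = 86.60 W

86.60 W


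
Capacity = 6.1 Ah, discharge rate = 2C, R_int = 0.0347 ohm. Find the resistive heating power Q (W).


Step 1: I = C_rate * capacity = 2 * 6.1 = 12.2 A
Step 2: Q = I^2 * R = 12.2^2 * 0.0347 = 148.84 * 0.0347 = 5.165 W

5.165 W


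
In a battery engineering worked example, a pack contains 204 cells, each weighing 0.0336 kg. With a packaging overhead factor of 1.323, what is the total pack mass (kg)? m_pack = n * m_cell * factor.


Cell mass sum = 204 * 0.0336 = 6.8544 kg
With overhead 1.323: m_pack = 6.8544 * 1.323 = 9.068 kg

9.068 kg


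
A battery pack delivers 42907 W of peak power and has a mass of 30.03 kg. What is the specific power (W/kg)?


SP = P / m = 42907 / 30.03 = 1429 W/kg

1429 W/kg


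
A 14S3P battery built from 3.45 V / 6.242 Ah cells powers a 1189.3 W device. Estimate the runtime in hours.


Step 1: E_pack = Ns * V_cell * Np * C_cell = 14 * 3.45 * 3 * 6.242 = 904.47 Wh
Step 2: t = E_pack / P = 904.47 / 1189.3 = 0.7605 hr

0.7605 hr


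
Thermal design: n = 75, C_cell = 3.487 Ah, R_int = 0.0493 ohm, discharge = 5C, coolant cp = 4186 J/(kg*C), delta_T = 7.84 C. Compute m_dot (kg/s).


Step 1: I = 5 * 3.487 = 17.435 A
Step 2: Q_cell = I^2 * R = 17.435^2 * 0.0493 = 14.986 W
Step 3: Q_total = 75 * 14.986 = 1124 W
Step 4: m_dot = Q_total / (cp * dT) = 1124 / (4186 * 7.84) = 0.03425 kg/s

0.03425 kg/s


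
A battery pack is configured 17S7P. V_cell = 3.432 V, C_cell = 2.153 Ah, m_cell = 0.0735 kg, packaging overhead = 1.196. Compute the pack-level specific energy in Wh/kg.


Step 1: V_pack = 17 * 3.432 = 58.344 V
Step 2: C_pack = 7 * 2.153 = 15.071 Ah
Step 3: E_pack = V_pack * C_pack = 58.344 * 15.071 = 879.3 Wh
Step 4: m_pack = 17 * 7 * 0.0735 * 1.196 = 10.461 kg
Step 5: ED = E_pack / m_pack = 879.3 / 10.461 = 84.06 Wh/kg

84.06 Wh/kg


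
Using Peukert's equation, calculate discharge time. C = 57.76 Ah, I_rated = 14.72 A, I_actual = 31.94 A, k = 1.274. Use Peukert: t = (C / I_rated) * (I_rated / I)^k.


t_rated = C / I_rated = 57.76 / 14.72 = 3.9239 hr
(I_rated/I)^k = (0.46086)^1.274 = 0.37272
t = t_rated * (I_rated/I)^k = 3.9239 * 0.37272 = 1.463 hr

1.463 hr


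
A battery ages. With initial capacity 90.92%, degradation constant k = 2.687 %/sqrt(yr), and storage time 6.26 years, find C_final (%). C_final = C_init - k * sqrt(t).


Step 1: sqrt(6.26 yr) = 2.502
Step 2: drop = 2.687 * 2.502 = 6.7229
Step 3: C_final = 90.92 - 6.7229 = 84.20%

84.20%


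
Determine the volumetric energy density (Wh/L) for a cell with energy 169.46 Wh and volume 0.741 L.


Volumetric ED = 169.46 Wh / 0.741 L = 228.7 Wh/L

228.7 Wh/L


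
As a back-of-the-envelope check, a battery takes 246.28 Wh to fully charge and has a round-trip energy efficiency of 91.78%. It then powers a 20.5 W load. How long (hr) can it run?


Step 1: E_discharge = eta/100 * E_charge = 91.78/100 * 246.28 = 226.04 Wh
Step 2: t = E_discharge / P = 226.04 / 20.5 = 11.03 hr

11.03 hr


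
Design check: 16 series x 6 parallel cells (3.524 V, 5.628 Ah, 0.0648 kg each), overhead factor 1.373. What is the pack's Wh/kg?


Step 1: V_pack = 16 * 3.524 = 56.384 V
Step 2: C_pack = 6 * 5.628 = 33.768 Ah
Step 3: E_pack = V_pack * C_pack = 56.384 * 33.768 = 1904 Wh
Step 4: m_pack = 16 * 6 * 0.0648 * 1.373 = 8.5412 kg
Step 5: ED = E_pack / m_pack = 1904 / 8.5412 = 222.9 Wh/kg

222.9 Wh/kg


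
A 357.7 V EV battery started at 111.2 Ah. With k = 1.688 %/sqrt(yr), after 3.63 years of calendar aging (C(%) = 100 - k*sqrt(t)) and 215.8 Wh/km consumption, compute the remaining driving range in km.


Step 1: capacity retention = 100 - 1.688 * sqrt(3.63) = 100 - 1.688 * 1.9053 = 96.784%
Step 2: C_now = 111.2 * 96.784/100 = 107.62 Ah
Step 3: E_pack = V * C_now = 357.7 * 107.62 = 38496 Wh
Step 4: range = E_pack / consumption = 38496 / 215.8 = 178.4 km

178.4 km


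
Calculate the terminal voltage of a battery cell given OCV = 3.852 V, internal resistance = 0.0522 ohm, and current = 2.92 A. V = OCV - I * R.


IR drop = 2.92 * 0.0522 = 0.15242 V
V = 3.852 - 0.15242 = 3.700 V

3.700 V


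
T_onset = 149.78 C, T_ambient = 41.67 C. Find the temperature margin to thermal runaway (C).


margin = T_onset - T_ambient = 149.78 - 41.67 = 108.11 C

108.11 C


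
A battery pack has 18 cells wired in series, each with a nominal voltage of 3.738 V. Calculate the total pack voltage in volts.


With 18 cells in series at 3.738 V each, V_pack = 67.284 V

67.284 V


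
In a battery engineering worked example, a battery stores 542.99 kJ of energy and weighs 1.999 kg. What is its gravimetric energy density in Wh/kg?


Convert: E = 542.99 kJ = 150.83 Wh
ED = E / m = 150.83 / 1.999 = 75.45 Wh/kg

75.45 Wh/kg


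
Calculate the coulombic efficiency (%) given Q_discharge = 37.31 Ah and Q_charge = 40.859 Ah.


Coulombic efficiency = 37.31/40.859 * 100% = 91.31%

91.31%


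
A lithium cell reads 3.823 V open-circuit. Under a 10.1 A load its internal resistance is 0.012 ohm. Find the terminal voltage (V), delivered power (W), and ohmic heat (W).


Step 1: V_terminal = OCV - I*R = 3.823 - 10.1 * 0.012 = 3.7018 V
Step 2: P_out = V_terminal * I = 3.7018 * 10.1 = 37.39 W
Step 3: Q = I^2 * R = 10.1^2 * 0.012 = 1.224 W

V=3.7018 V, P=37.39 W, Q=1.224 W


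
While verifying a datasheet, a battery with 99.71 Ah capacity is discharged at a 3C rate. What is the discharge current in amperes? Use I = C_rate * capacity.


At 3C: I = 3 * 99.71 Ah = 299.13 A

299.13 A


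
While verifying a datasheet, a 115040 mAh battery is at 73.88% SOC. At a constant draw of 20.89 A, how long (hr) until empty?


Convert: C_total = 115040 mAh = 115.04 Ah
Step 1: remaining = SOC/100 * C_total = 73.88/100 * 115.04 = 84.992 Ah
Step 2: t = remaining / I = 84.992 / 20.89 = 4.069 hr

4.069 hr


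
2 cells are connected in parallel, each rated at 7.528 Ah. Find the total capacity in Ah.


C_total = 2 * 7.528 = 15.056 Ah

15.056 Ah


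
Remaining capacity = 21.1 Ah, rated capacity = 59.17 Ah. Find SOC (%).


SOC = (remaining / total) * 100 = (21.1 / 59.17) * 100 = 35.66%

35.66%


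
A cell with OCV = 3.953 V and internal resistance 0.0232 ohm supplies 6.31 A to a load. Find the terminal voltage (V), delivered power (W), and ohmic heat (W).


Step 1: V_terminal = OCV - I*R = 3.953 - 6.31 * 0.0232 = 3.8066 V
Step 2: P_out = V_terminal * I = 3.8066 * 6.31 = 24.02 W
Step 3: Q = I^2 * R = 6.31^2 * 0.0232 = 0.9237 W

V=3.8066 V, P=24.02 W, Q=0.9237 W


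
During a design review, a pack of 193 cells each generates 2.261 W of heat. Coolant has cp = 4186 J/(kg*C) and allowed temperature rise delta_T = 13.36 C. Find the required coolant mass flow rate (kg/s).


Step 1: Total heat Q = 193 * 2.261 W = 436.37 W
Step 2: denom = cp * dT = 4186 * 13.36 = 55925
Step 3: m_dot = 436.37 / 55925 = 0.007803 kg/s

0.007803 kg/s


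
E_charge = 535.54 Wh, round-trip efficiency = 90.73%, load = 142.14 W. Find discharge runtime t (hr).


Step 1: E_discharge = eta/100 * E_charge = 90.73/100 * 535.54 = 485.9 Wh
Step 2: t = E_discharge / P = 485.9 / 142.14 = 3.418 hr

3.418 hr


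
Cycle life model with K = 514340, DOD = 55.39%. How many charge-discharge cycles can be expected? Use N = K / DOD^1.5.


DOD^1.5 = 412.24
N = K / DOD^1.5 = 514340 / 412.24 = 1248

1248 cycles


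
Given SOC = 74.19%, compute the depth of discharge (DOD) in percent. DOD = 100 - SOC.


DOD = 100 - SOC = 100 - 74.19 = 25.81%

25.81%


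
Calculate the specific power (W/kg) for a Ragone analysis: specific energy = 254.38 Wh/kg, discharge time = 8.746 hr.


P_specific = E / t = 254.38 / 8.746 = 29.09 W/kg

29.09 W/kg


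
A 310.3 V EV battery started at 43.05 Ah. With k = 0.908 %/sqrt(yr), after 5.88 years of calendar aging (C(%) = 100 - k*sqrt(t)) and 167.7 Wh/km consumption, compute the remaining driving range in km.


Step 1: capacity retention = 100 - 0.908 * sqrt(5.88) = 100 - 0.908 * 2.4249 = 97.798%
Step 2: C_now = 43.05 * 97.798/100 = 42.102 Ah
Step 3: E_pack = V * C_now = 310.3 * 42.102 = 13064 Wh
Step 4: range = E_pack / consumption = 13064 / 167.7 = 77.90 km

77.90 km


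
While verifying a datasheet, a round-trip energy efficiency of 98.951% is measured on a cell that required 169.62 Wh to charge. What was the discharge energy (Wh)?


E_dis = eta/100 * E_chg = 98.951/100 * 169.62 = 167.8 Wh

167.8 Wh


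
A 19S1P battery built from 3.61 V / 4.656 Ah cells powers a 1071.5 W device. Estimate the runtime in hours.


Step 1: E_pack = Ns * V_cell * Np * C_cell = 19 * 3.61 * 1 * 4.656 = 319.36 Wh
Step 2: t = E_pack / P = 319.36 / 1071.5 = 0.2980 hr

0.2980 hr


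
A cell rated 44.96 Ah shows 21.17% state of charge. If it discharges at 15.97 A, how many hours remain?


Step 1: remaining = SOC/100 * C_total = 21.17/100 * 44.96 = 9.518 Ah
Step 2: t = remaining / I = 9.518 / 15.97 = 0.5960 hr

0.5960 hr


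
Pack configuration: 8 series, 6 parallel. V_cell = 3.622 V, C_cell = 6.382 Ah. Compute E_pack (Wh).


V_pack = 8 * 3.622 = 28.976 V
C_pack = 6 * 6.382 = 38.292 Ah
E = V_pack * C_pack = 28.976 * 38.292 = 1110 Wh

1110 Wh


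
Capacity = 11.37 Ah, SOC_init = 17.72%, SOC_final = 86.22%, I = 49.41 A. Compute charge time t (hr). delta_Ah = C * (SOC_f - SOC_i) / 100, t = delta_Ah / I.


delta_Ah = 11.37 * (86.22 - 17.72) / 100 = 7.7885 Ah
t = delta_Ah / I = 7.7885 / 49.41 = 0.1576 hr

0.1576 hr


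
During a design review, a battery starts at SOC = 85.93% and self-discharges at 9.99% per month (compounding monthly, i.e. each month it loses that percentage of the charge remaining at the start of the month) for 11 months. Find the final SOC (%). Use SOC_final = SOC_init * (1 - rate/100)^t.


decay = (1 - 9.99/100)^11 = 0.31419
SOC_final = 85.93 * 0.31419 = 27.00%

27.00%


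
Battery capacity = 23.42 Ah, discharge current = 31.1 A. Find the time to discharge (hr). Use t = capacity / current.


Runtime = 23.42 Ah / 31.1 A = 0.7531 hr

0.7531 hr


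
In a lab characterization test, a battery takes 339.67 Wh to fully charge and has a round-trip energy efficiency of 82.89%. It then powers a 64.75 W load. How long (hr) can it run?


Step 1: E_discharge = eta/100 * E_charge = 82.89/100 * 339.67 = 281.55 Wh
Step 2: t = E_discharge / P = 281.55 / 64.75 = 4.348 hr

4.348 hr


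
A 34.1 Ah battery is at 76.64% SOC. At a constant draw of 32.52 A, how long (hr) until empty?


Step 1: remaining = SOC/100 * C_total = 76.64/100 * 34.1 = 26.134 Ah
Step 2: t = remaining / I = 26.134 / 32.52 = 0.8036 hr

0.8036 hr


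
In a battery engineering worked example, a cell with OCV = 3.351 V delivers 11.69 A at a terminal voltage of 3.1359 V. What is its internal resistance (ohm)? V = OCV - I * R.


R = (OCV - V) / I = (3.351 - 3.1359) / 11.69 = 0.01840 ohm

0.01840 ohm


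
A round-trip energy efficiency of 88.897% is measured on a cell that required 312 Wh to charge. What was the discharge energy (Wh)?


E_dis = eta/100 * E_chg = 88.897/100 * 312 = 277.4 Wh

277.4 Wh


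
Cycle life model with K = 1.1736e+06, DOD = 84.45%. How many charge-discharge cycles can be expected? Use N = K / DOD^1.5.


DOD^1.5 = 776.07
N = K / DOD^1.5 = 1.1736e+06 / 776.07 = 1512

1512 cycles


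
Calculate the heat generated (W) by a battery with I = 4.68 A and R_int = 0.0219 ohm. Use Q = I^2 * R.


Q = I^2 * R = 4.68^2 * 0.0219 = 0.4797 W

0.4797 W


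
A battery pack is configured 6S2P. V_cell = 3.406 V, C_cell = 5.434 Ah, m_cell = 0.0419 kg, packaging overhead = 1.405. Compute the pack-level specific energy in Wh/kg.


Step 1: V_pack = 6 * 3.406 = 20.436 V
Step 2: C_pack = 2 * 5.434 = 10.868 Ah
Step 3: E_pack = V_pack * C_pack = 20.436 * 10.868 = 222.1 Wh
Step 4: m_pack = 6 * 2 * 0.0419 * 1.405 = 0.70643 kg
Step 5: ED = E_pack / m_pack = 222.1 / 0.70643 = 314.4 Wh/kg

314.4 Wh/kg


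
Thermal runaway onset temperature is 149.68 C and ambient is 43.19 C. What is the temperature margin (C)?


Safety margin = 149.68 C - 43.19 C = 106.49 C

106.49 C


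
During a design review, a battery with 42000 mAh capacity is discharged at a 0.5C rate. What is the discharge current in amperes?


Convert: capacity = 42000 mAh = 42 Ah
I = C_rate * capacity = 0.5 * 42 = 21 A

21 A


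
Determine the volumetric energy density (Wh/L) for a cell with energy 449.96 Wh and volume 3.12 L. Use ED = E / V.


Volumetric ED = 449.96 Wh / 3.12 L = 144.2 Wh/L

144.2 Wh/L


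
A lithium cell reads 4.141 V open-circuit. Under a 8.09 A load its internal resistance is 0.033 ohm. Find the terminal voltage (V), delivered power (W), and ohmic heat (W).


Step 1: V_terminal = OCV - I*R = 4.141 - 8.09 * 0.033 = 3.874 V
Step 2: P_out = V_terminal * I = 3.874 * 8.09 = 31.34 W
Step 3: Q = I^2 * R = 8.09^2 * 0.033 = 2.160 W

V=3.874 V, P=31.34 W, Q=2.160 W


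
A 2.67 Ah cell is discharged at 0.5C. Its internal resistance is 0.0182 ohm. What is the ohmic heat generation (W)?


Step 1: I = C_rate * capacity = 0.5 * 2.67 = 1.335 A
Step 2: Q = I^2 * R = 1.335^2 * 0.0182 = 1.7822 * 0.0182 = 0.03244 W

0.03244 W


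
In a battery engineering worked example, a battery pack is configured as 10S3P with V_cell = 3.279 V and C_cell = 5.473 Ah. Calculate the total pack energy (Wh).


V_pack = 10 * 3.279 = 32.79 V
C_pack = 3 * 5.473 = 16.419 Ah
E = V_pack * C_pack = 32.79 * 16.419 = 538.4 Wh

538.4 Wh


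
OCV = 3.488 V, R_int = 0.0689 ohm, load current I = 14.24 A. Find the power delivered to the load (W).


Step 1: V_terminal = OCV - I*R = 3.488 - 14.24 * 0.0689 = 2.5069 V
Step 2: P_out = V_terminal * I = 2.5069 * 14.24 = 35.70 W

35.70 W


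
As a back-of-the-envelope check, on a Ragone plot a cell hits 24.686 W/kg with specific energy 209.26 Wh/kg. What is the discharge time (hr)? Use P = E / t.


t = E / P = 209.26 / 24.686 = 8.477 hr

8.477 hr


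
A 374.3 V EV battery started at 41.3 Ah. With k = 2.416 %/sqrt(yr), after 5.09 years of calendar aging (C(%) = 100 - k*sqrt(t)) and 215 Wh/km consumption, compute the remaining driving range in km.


Step 1: capacity retention = 100 - 2.416 * sqrt(5.09) = 100 - 2.416 * 2.2561 = 94.549%
Step 2: C_now = 41.3 * 94.549/100 = 39.049 Ah
Step 3: E_pack = V * C_now = 374.3 * 39.049 = 14616 Wh
Step 4: range = E_pack / consumption = 14616 / 215 = 67.98 km

67.98 km


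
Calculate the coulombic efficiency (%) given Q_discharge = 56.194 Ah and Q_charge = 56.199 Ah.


eta_c = Q_dis / Q_chg * 100 = 56.194 / 56.199 * 100 = 99.99%

99.99%


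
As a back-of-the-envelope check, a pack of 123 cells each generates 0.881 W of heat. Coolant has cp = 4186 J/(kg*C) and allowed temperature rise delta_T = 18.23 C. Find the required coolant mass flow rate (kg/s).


Q_total = 123 * 0.881 = 108.36 W
m_dot = Q_total / (cp * dT) = 108.36 / (4186 * 18.23) = 0.001420 kg/s

0.001420 kg/s


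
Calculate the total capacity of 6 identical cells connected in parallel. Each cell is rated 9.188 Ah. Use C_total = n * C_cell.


Parallel capacities add: 6 * 9.188 Ah = 55.128 Ah

55.128 Ah


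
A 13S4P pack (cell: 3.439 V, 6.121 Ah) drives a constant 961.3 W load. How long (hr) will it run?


Step 1: E_pack = Ns * V_cell * Np * C_cell = 13 * 3.439 * 4 * 6.121 = 1094.6 Wh
Step 2: t = E_pack / P = 1094.6 / 961.3 = 1.139 hr

1.139 hr


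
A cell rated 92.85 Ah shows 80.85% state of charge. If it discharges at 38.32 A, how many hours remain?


Step 1: remaining = SOC/100 * C_total = 80.85/100 * 92.85 = 75.069 Ah
Step 2: t = remaining / I = 75.069 / 38.32 = 1.959 hr

1.959 hr


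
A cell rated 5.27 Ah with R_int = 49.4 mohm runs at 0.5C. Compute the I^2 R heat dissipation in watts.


Convert: R = 49.4 mohm = 0.0494 ohm
Step 1: I = C_rate * capacity = 0.5 * 5.27 = 2.635 A
Step 2: Q = I^2 * R = 2.635^2 * 0.0494 = 6.9432 * 0.0494 = 0.3430 W

0.3430 W


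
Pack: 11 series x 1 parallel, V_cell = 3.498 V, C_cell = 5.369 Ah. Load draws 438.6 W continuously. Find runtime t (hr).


Step 1: E_pack = Ns * V_cell * Np * C_cell = 11 * 3.498 * 1 * 5.369 = 206.59 Wh
Step 2: t = E_pack / P = 206.59 / 438.6 = 0.4710 hr

0.4710 hr


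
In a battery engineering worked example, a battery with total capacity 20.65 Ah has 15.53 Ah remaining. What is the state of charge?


SOC% = 15.53 / 20.65 * 100 = 75.21%

75.21%


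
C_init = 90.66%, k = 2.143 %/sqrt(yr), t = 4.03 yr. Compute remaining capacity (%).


Step 1: sqrt(4.03 yr) = 2.0075
Step 2: drop = 2.143 * 2.0075 = 4.3021
Step 3: C_final = 90.66 - 4.3021 = 86.36%

86.36%


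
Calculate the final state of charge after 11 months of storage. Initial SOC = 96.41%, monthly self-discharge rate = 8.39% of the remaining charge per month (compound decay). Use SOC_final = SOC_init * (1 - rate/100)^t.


Monthly retention factor = 1 - 8.39/100 = 0.9161
Over 11 months: factor^11 = 0.38139
SOC_final = 96.41 * 0.38139 = 36.77%

36.77%


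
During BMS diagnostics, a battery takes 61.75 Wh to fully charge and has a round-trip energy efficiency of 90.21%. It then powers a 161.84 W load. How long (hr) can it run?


Step 1: E_discharge = eta/100 * E_charge = 90.21/100 * 61.75 = 55.705 Wh
Step 2: t = E_discharge / P = 55.705 / 161.84 = 0.3442 hr

0.3442 hr


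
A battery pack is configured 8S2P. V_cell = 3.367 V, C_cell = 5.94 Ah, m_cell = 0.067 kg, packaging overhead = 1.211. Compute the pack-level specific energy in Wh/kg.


Step 1: V_pack = 8 * 3.367 = 26.936 V
Step 2: C_pack = 2 * 5.94 = 11.88 Ah
Step 3: E_pack = V_pack * C_pack = 26.936 * 11.88 = 320 Wh
Step 4: m_pack = 8 * 2 * 0.067 * 1.211 = 1.2982 kg
Step 5: ED = E_pack / m_pack = 320 / 1.2982 = 246.5 Wh/kg

246.5 Wh/kg


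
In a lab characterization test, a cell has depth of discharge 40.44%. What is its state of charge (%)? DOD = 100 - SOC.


SOC = 100 - DOD = 100 - 40.44 = 59.56%

59.56%


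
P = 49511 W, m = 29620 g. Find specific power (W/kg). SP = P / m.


Convert: m = 29620 g = 29.62 kg
SP = P / m = 49511 / 29.62 = 1672 W/kg

1672 W/kg


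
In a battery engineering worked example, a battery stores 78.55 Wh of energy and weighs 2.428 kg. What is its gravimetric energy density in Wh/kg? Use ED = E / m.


Specific energy = 78.55 Wh / 2.428 kg = 32.35 Wh/kg

32.35 Wh/kg


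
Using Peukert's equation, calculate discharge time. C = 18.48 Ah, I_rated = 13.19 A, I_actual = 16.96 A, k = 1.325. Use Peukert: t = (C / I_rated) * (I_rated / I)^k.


t_rated = C / I_rated = 18.48 / 13.19 = 1.4011 hr
(I_rated/I)^k = (0.77771)^1.325 = 0.71669
t = t_rated * (I_rated/I)^k = 1.4011 * 0.71669 = 1.004 hr

1.004 hr


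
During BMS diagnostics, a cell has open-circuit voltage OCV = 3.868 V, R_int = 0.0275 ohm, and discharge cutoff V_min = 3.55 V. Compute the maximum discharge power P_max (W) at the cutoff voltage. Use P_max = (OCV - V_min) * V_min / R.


P_max = (OCV - V_min) * V_min / R = (3.868 - 3.55) * 3.55 / 0.0275 = 0.318 * 3.55 / 0.0275 = 41.05 W

41.05 W


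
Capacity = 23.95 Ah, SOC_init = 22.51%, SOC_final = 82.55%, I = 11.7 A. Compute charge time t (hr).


delta_Ah = 23.95 * (82.55 - 22.51) / 100 = 14.38 Ah
t = delta_Ah / I = 14.38 / 11.7 = 1.229 hr

1.229 hr


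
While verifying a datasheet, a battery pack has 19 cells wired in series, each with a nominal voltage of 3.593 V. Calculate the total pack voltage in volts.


V_pack = n * V_cell = 19 * 3.593 = 68.267 V

68.267 V


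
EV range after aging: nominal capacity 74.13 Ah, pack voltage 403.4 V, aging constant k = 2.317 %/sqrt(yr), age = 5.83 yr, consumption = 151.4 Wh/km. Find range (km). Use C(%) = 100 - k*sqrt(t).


Step 1: capacity retention = 100 - 2.317 * sqrt(5.83) = 100 - 2.317 * 2.4145 = 94.406%
Step 2: C_now = 74.13 * 94.406/100 = 69.983 Ah
Step 3: E_pack = V * C_now = 403.4 * 69.983 = 28231 Wh
Step 4: range = E_pack / consumption = 28231 / 151.4 = 186.5 km

186.5 km


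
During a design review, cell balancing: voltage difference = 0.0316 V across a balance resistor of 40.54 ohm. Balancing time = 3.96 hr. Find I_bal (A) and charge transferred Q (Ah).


I_bal = dV / R = 0.0316 / 40.54 = 7.7948e-04 A
Q = I_bal * t = 7.7948e-04 * 3.96 = 0.003087 Ah

I=7.7948e-04 A, Q=0.003087 Ah


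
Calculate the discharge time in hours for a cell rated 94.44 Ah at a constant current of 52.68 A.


Runtime = 94.44 Ah / 52.68 A = 1.793 hr

1.793 hr


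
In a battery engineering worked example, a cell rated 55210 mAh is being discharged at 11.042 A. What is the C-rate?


Convert: capacity = 55210 mAh = 55.21 Ah
Rearranging: C_rate = 11.042 / 55.21 = 0.2C

0.2C


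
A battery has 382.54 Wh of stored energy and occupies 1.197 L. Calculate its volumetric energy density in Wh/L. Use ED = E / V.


ED = E / V = 382.54 / 1.197 = 319.6 Wh/L

319.6 Wh/L


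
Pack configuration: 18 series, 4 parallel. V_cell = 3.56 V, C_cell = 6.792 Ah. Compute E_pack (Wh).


V_pack = 18 * 3.56 = 64.08 V
C_pack = 4 * 6.792 = 27.168 Ah
E = V_pack * C_pack = 64.08 * 27.168 = 1741 Wh

1741 Wh


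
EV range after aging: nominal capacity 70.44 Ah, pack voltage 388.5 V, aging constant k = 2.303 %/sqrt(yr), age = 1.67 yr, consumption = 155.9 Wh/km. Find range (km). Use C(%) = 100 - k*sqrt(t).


Step 1: capacity retention = 100 - 2.303 * sqrt(1.67) = 100 - 2.303 * 1.2923 = 97.024%
Step 2: C_now = 70.44 * 97.024/100 = 68.344 Ah
Step 3: E_pack = V * C_now = 388.5 * 68.344 = 26552 Wh
Step 4: range = E_pack / consumption = 26552 / 155.9 = 170.3 km

170.3 km


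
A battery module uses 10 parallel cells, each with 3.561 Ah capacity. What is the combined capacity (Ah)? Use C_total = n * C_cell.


Parallel capacities add: 10 * 3.561 Ah = 35.61 Ah

35.61 Ah


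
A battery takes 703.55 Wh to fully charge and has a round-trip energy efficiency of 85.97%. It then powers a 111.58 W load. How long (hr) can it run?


Step 1: E_discharge = eta/100 * E_charge = 85.97/100 * 703.55 = 604.84 Wh
Step 2: t = E_discharge / P = 604.84 / 111.58 = 5.421 hr

5.421 hr


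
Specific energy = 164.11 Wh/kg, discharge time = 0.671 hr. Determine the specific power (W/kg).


Specific power = 164.11 Wh/kg / 0.671 hr = 244.6 W/kg

244.6 W/kg


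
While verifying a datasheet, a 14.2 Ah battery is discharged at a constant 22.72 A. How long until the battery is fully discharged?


Runtime = 14.2 Ah / 22.72 A = 0.6250 hr

0.6250 hr


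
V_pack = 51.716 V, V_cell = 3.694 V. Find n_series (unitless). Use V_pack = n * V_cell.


n = V_pack / V_cell = 51.716 / 3.694 = 14

14


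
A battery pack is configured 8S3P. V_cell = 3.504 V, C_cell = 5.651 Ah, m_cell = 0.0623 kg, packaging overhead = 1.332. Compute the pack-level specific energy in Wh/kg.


Step 1: V_pack = 8 * 3.504 = 28.032 V
Step 2: C_pack = 3 * 5.651 = 16.953 Ah
Step 3: E_pack = V_pack * C_pack = 28.032 * 16.953 = 475.23 Wh
Step 4: m_pack = 8 * 3 * 0.0623 * 1.332 = 1.9916 kg
Step 5: ED = E_pack / m_pack = 475.23 / 1.9916 = 238.6 Wh/kg

238.6 Wh/kg


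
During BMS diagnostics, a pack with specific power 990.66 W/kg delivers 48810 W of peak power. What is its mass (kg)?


m = P / SP = 48810 / 990.66 = 49.27 kg

49.27 kg


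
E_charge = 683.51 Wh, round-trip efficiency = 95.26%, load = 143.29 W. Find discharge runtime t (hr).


Step 1: E_discharge = eta/100 * E_charge = 95.26/100 * 683.51 = 651.11 Wh
Step 2: t = E_discharge / P = 651.11 / 143.29 = 4.544 hr

4.544 hr


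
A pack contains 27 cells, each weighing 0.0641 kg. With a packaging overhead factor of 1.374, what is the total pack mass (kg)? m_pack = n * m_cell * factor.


m_pack = n * m_cell * overhead = 27 * 0.0641 * 1.374 = 2.378 kg

2.378 kg


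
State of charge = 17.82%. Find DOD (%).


DOD = 100 - SOC = 100 - 17.82 = 82.18%

82.18%


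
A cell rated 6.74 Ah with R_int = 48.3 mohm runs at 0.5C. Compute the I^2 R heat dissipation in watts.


Convert: R = 48.3 mohm = 0.0483 ohm
Step 1: I = C_rate * capacity = 0.5 * 6.74 = 3.37 A
Step 2: Q = I^2 * R = 3.37^2 * 0.0483 = 11.357 * 0.0483 = 0.5485 W

0.5485 W


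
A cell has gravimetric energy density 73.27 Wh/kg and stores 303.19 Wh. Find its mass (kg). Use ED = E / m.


m = E / ED = 303.19 / 73.27 = 4.138 kg

4.138 kg


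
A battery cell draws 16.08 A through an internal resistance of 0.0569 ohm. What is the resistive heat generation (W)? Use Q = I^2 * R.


Q = I^2 * R = 16.08^2 * 0.0569 = 14.71 W

14.71 W


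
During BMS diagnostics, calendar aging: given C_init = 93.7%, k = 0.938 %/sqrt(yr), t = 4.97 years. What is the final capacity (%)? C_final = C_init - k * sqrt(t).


Step 1: sqrt(4.97 yr) = 2.2293
Step 2: drop = 0.938 * 2.2293 = 2.0911
Step 3: C_final = 93.7 - 2.0911 = 91.61%

91.61%


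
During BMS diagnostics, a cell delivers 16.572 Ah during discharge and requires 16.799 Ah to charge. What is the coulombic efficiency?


Coulombic efficiency = 16.572/16.799 * 100% = 98.65%

98.65%


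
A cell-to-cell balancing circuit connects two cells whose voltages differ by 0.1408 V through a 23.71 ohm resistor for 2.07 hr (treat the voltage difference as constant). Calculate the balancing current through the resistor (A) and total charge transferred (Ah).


First, Ohm's law: I_bal = 0.1408 V / 23.71 ohm = 0.0059384 A
Then Q = I * t = 0.0059384 A * 2.07 hr = 0.01229 Ah

I=0.0059384 A, Q=0.01229 Ah


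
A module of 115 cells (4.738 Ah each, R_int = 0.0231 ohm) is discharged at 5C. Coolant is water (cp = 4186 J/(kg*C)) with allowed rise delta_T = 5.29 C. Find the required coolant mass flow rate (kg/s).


Step 1: I = 5 * 4.738 = 23.69 A
Step 2: Q_cell = I^2 * R = 23.69^2 * 0.0231 = 12.964 W
Step 3: Q_total = 115 * 12.964 = 1490.9 W
Step 4: m_dot = Q_total / (cp * dT) = 1490.9 / (4186 * 5.29) = 0.06733 kg/s

0.06733 kg/s


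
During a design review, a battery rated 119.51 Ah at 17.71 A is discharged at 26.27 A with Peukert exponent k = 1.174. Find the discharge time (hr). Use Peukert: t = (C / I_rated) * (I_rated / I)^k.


t_rated = C / I_rated = 119.51 / 17.71 = 6.7482 hr
(I_rated/I)^k = (0.67415)^1.174 = 0.62945
t = t_rated * (I_rated/I)^k = 6.7482 * 0.62945 = 4.248 hr

4.248 hr


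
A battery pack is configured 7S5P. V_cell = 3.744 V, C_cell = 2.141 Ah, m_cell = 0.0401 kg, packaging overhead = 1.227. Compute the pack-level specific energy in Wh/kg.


Step 1: V_pack = 7 * 3.744 = 26.208 V
Step 2: C_pack = 5 * 2.141 = 10.705 Ah
Step 3: E_pack = V_pack * C_pack = 26.208 * 10.705 = 280.56 Wh
Step 4: m_pack = 7 * 5 * 0.0401 * 1.227 = 1.7221 kg
Step 5: ED = E_pack / m_pack = 280.56 / 1.7221 = 162.9 Wh/kg

162.9 Wh/kg


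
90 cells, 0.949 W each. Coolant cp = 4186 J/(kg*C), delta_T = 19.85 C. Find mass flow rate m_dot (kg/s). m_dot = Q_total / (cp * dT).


Step 1: Total heat Q = 90 * 0.949 W = 85.41 W
Step 2: denom = cp * dT = 4186 * 19.85 = 83092
Step 3: m_dot = 85.41 / 83092 = 0.001028 kg/s

0.001028 kg/s


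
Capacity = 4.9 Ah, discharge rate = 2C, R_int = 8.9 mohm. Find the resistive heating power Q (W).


Convert: R = 8.9 mohm = 0.0089 ohm
Step 1: I = C_rate * capacity = 2 * 4.9 = 9.8 A
Step 2: Q = I^2 * R = 9.8^2 * 0.0089 = 96.04 * 0.0089 = 0.8548 W

0.8548 W


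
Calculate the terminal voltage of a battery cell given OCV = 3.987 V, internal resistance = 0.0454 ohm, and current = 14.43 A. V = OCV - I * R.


IR drop = 14.43 * 0.0454 = 0.65512 V
V = 3.987 - 0.65512 = 3.332 V

3.332 V


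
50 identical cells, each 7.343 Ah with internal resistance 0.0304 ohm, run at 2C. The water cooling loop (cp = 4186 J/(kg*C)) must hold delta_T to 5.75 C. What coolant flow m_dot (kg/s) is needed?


Step 1: I = 2 * 7.343 = 14.686 A
Step 2: Q_cell = I^2 * R = 14.686^2 * 0.0304 = 6.5566 W
Step 3: Q_total = 50 * 6.5566 = 327.83 W
Step 4: m_dot = Q_total / (cp * dT) = 327.83 / (4186 * 5.75) = 0.01362 kg/s

0.01362 kg/s


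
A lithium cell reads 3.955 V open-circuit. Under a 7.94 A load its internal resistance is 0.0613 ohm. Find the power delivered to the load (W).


Step 1: V_terminal = OCV - I*R = 3.955 - 7.94 * 0.0613 = 3.4683 V
Step 2: P_out = V_terminal * I = 3.4683 * 7.94 = 27.54 W

27.54 W


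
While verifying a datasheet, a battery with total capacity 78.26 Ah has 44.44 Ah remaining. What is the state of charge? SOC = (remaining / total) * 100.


SOC = (remaining / total) * 100 = (44.44 / 78.26) * 100 = 56.79%

56.79%


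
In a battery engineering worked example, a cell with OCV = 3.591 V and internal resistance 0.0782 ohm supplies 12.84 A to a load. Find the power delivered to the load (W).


Step 1: V_terminal = OCV - I*R = 3.591 - 12.84 * 0.0782 = 2.5869 V
Step 2: P_out = V_terminal * I = 2.5869 * 12.84 = 33.22 W

33.22 W


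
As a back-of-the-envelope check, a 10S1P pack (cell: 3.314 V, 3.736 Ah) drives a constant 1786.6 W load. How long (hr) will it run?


Step 1: E_pack = Ns * V_cell * Np * C_cell = 10 * 3.314 * 1 * 3.736 = 123.81 Wh
Step 2: t = E_pack / P = 123.81 / 1786.6 = 0.06930 hr

0.06930 hr


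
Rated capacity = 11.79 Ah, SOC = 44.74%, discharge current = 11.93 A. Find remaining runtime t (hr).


Step 1: remaining = SOC/100 * C_total = 44.74/100 * 11.79 = 5.2748 Ah
Step 2: t = remaining / I = 5.2748 / 11.93 = 0.4421 hr

0.4421 hr


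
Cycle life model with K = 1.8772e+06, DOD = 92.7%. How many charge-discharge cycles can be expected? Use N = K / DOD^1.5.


DOD^1.5 = 892.52
N = K / DOD^1.5 = 1.8772e+06 / 892.52 = 2103

2103 cycles


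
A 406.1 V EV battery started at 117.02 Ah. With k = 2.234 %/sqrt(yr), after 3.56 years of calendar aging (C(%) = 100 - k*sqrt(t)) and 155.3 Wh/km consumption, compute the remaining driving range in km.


Step 1: capacity retention = 100 - 2.234 * sqrt(3.56) = 100 - 2.234 * 1.8868 = 95.785%
Step 2: C_now = 117.02 * 95.785/100 = 112.09 Ah
Step 3: E_pack = V * C_now = 406.1 * 112.09 = 45520 Wh
Step 4: range = E_pack / consumption = 45520 / 155.3 = 293.1 km

293.1 km


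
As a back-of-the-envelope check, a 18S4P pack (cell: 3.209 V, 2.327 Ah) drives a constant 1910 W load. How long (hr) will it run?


Step 1: E_pack = Ns * V_cell * Np * C_cell = 18 * 3.209 * 4 * 2.327 = 537.65 Wh
Step 2: t = E_pack / P = 537.65 / 1910 = 0.2815 hr

0.2815 hr


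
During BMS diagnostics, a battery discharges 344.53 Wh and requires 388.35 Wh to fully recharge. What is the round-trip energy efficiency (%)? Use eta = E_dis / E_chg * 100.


eta_e = E_dis / E_chg * 100 = 344.53 / 388.35 * 100 = 88.72%

88.72%


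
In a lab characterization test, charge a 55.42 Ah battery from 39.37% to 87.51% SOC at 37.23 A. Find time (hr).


delta_Ah = 55.42 * (87.51 - 39.37) / 100 = 26.679 Ah
t = delta_Ah / I = 26.679 / 37.23 = 0.7166 hr

0.7166 hr


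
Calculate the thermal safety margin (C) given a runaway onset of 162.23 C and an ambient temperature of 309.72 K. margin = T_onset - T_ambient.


Convert: T_ambient = 309.72 K = 36.57 C
margin = 162.23 - 36.57 = 125.66 C

125.66 C


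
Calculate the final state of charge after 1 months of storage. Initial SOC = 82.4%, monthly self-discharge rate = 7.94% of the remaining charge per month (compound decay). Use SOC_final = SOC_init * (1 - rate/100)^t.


Monthly retention factor = 1 - 7.94/100 = 0.9206
Over 1 months: factor^1 = 0.9206
SOC_final = 82.4 * 0.9206 = 75.86%

75.86%


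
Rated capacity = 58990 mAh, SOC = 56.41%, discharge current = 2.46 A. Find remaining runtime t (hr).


Convert: C_total = 58990 mAh = 58.99 Ah
Step 1: remaining = SOC/100 * C_total = 56.41/100 * 58.99 = 33.276 Ah
Step 2: t = remaining / I = 33.276 / 2.46 = 13.53 hr

13.53 hr


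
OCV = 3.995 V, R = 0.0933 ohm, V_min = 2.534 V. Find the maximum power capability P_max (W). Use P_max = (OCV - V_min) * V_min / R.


P_max = (OCV - V_min) * V_min / R = (3.995 - 2.534) * 2.534 / 0.0933 = 1.461 * 2.534 / 0.0933 = 39.68 W

39.68 W


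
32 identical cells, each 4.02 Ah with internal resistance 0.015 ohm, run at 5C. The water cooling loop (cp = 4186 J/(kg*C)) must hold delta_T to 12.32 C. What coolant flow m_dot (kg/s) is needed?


Step 1: I = 5 * 4.02 = 20.1 A
Step 2: Q_cell = I^2 * R = 20.1^2 * 0.015 = 6.0602 W
Step 3: Q_total = 32 * 6.0602 = 193.93 W
Step 4: m_dot = Q_total / (cp * dT) = 193.93 / (4186 * 12.32) = 0.003760 kg/s

0.003760 kg/s


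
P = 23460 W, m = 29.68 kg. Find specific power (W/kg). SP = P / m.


Specific power = 23460 W / 29.68 kg = 790.4 W/kg

790.4 W/kg


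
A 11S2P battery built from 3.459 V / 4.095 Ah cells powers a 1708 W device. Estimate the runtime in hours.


Step 1: E_pack = Ns * V_cell * Np * C_cell = 11 * 3.459 * 2 * 4.095 = 311.62 Wh
Step 2: t = E_pack / P = 311.62 / 1708 = 0.1824 hr

0.1824 hr


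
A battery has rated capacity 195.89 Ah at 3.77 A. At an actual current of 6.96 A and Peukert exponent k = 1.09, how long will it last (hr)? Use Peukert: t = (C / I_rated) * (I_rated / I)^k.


Step 1: t_rated = C / I_rated = 195.89 / 3.77 = 51.96 hr
Step 2: ratio = 3.77 / 6.96 = 0.54167
Step 3: ratio^k = 0.54167^1.09 = 0.51259
Step 4: t = t_rated * ratio^k = 51.96 * 0.51259 = 26.63 hr

26.63 hr


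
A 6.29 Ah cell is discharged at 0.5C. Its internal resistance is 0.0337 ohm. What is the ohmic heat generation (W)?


Step 1: I = C_rate * capacity = 0.5 * 6.29 = 3.145 A
Step 2: Q = I^2 * R = 3.145^2 * 0.0337 = 9.891 * 0.0337 = 0.3333 W

0.3333 W


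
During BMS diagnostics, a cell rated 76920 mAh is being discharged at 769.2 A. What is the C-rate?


Convert: capacity = 76920 mAh = 76.92 Ah
Rearranging: C_rate = 769.2 / 76.92 = 10C

10C


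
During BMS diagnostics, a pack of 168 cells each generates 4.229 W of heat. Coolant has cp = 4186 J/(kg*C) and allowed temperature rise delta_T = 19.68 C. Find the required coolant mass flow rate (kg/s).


Q_total = 168 * 4.229 = 710.47 W
m_dot = Q_total / (cp * dT) = 710.47 / (4186 * 19.68) = 0.008624 kg/s

0.008624 kg/s
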